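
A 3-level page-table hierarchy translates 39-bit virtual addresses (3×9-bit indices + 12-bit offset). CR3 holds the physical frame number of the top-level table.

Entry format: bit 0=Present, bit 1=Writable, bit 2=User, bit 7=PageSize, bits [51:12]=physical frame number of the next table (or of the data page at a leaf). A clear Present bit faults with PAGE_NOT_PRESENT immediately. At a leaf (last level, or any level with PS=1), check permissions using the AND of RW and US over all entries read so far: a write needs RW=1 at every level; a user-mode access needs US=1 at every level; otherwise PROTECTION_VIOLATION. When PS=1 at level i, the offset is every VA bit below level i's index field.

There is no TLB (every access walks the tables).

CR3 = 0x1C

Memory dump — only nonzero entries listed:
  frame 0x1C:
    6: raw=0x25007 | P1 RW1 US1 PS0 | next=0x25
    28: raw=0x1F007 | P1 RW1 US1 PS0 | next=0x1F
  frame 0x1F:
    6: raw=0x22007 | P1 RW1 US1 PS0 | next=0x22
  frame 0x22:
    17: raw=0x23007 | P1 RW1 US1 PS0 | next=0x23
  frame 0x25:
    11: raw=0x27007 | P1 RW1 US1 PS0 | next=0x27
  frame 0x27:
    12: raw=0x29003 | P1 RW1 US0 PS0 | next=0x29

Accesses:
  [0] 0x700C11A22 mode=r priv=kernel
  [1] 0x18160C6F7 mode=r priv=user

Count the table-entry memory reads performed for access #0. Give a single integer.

Per-access translation:
#0 VA=0x700C11A22 (r,kernel):
  L0 @0x1C[28] → 0x1F007  P=1,RW=1,US=1,PS=0
  L1 @0x1F[6] → 0x22007  P=1,RW=1,US=1,PS=0
  L2 @0x22[17] → 0x23007  P=1,RW=1,US=1,PS=0
  → PA=0x23A22  (3 entries read)
#1 VA=0x18160C6F7 (r,user):
  L0 @0x1C[6] → 0x25007  P=1,RW=1,US=1,PS=0
  L1 @0x25[11] → 0x27007  P=1,RW=1,US=1,PS=0
  L2 @0x27[12] → 0x29003  P=1,RW=1,US=0,PS=0
  ✗ PROTECTION_VIOLATION  [3 reads]

Entries read for #0: 3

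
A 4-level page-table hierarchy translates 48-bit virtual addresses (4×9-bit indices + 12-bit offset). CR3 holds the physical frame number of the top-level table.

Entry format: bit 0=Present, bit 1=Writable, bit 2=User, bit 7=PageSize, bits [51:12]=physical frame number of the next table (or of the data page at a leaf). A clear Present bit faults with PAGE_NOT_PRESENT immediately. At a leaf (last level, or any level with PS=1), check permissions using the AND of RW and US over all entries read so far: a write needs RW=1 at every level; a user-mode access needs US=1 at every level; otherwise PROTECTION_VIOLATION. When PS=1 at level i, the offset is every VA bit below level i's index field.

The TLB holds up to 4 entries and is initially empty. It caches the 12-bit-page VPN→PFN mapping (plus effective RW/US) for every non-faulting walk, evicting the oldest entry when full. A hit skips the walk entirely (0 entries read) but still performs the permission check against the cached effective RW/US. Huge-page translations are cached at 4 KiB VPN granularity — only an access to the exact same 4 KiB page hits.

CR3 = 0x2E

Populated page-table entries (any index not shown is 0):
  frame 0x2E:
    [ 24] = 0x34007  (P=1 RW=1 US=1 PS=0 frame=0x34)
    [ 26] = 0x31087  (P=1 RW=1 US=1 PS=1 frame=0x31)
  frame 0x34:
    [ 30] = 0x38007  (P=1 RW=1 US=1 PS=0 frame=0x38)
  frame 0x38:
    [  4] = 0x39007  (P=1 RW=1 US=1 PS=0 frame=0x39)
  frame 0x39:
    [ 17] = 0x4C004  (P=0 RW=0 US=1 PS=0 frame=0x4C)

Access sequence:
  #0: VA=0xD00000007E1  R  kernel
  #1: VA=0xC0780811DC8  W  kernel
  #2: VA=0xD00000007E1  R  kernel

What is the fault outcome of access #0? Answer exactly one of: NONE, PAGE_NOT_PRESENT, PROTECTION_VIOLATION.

Trace:
#0 VA=0xD00000007E1 (r,kernel):
  L0 @0x2E[26] → 0x31087  P=1,RW=1,US=1,PS=1
  → PA=0x317E1 (huge @L0)  (1 entries read)
#1 VA=0xC0780811DC8 (w,kernel):
  L0 @0x2E[24] → 0x34007  P=1,RW=1,US=1,PS=0
  L1 @0x34[30] → 0x38007  P=1,RW=1,US=1,PS=0
  L2 @0x38[4] → 0x39007  P=1,RW=1,US=1,PS=0
  L3 @0x39[17] → 0x4C004  P=0,RW=0,US=1,PS=0
  → PAGE_NOT_PRESENT  (4 entries read)
#2 VA=0xD00000007E1 (r,kernel):
  TLB hit vpn=0xD0000000 → PA=0x317E1

Access #0 fault: NONE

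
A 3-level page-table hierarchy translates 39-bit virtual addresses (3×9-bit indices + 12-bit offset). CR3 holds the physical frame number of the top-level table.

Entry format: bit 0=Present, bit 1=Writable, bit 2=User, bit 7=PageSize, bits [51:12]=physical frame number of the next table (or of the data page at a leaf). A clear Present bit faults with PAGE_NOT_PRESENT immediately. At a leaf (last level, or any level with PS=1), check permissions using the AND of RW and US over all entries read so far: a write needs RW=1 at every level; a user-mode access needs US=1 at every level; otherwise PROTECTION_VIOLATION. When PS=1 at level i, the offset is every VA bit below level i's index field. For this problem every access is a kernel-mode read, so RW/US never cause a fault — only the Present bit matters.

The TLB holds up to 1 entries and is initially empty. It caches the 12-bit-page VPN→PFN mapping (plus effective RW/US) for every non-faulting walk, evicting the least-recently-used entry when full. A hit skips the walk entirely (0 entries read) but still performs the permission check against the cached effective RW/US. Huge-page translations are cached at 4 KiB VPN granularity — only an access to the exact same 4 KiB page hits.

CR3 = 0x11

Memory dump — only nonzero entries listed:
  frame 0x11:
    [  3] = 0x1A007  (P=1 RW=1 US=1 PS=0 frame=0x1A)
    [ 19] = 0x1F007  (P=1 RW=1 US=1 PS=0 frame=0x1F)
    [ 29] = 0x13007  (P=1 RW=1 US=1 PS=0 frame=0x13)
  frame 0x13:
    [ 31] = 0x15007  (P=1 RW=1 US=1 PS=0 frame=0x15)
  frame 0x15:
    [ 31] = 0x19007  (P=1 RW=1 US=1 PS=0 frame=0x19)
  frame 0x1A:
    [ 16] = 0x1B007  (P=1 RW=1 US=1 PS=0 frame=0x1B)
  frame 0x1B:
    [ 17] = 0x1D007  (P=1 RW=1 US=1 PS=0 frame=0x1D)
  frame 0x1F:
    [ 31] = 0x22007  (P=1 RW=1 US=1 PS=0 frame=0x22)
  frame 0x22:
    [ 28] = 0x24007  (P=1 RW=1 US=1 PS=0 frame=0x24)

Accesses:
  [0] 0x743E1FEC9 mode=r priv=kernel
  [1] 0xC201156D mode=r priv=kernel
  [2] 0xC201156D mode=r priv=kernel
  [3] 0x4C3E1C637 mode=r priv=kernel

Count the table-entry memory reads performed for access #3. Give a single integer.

Trace:
#0 VA=0x743E1FEC9 (r,kernel):
  [0] read 0x11 idx=29: raw=0x13007 flags P=1 W=1 U=1 S=0
  [1] read 0x13 idx=31: raw=0x15007 flags P=1 W=1 U=1 S=0
  [2] read 0x15 idx=31: raw=0x19007 flags P=1 W=1 U=1 S=0
  → PA=0x19EC9  (3 entries read)
#1 VA=0xC201156D (r,kernel):
  [0] read 0x11 idx=3: raw=0x1A007 flags P=1 W=1 U=1 S=0
  [1] read 0x1A idx=16: raw=0x1B007 flags P=1 W=1 U=1 S=0
  [2] read 0x1B idx=17: raw=0x1D007 flags P=1 W=1 U=1 S=0
  → PA=0x1D56D  (3 entries read)
#2 VA=0xC201156D (r,kernel):
  TLB hit vpn=0xC2011 → PA=0x1D56D
#3 VA=0x4C3E1C637 (r,kernel):
  [0] read 0x11 idx=19: raw=0x1F007 flags P=1 W=1 U=1 S=0
  [1] read 0x1F idx=31: raw=0x22007 flags P=1 W=1 U=1 S=0
  [2] read 0x22 idx=28: raw=0x24007 flags P=1 W=1 U=1 S=0
  → PA=0x24637  (3 entries read)

Entries read for #3: 3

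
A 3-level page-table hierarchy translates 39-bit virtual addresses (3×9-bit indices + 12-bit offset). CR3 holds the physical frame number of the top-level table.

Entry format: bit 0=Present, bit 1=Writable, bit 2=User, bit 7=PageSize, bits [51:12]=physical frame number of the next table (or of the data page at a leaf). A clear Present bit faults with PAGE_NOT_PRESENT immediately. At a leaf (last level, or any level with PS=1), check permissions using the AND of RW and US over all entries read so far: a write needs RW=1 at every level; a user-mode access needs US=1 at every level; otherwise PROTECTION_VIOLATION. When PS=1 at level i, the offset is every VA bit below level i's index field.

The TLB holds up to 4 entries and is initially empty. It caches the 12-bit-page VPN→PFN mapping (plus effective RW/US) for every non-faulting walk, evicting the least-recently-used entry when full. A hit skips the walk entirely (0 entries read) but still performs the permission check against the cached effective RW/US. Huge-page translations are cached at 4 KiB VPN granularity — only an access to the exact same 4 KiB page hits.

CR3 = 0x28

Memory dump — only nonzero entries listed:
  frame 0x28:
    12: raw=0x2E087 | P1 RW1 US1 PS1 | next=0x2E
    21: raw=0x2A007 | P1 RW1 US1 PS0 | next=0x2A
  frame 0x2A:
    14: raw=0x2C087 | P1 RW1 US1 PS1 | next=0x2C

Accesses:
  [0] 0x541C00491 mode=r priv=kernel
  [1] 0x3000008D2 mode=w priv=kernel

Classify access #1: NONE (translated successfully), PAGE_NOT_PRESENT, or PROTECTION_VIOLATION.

Trace:
#0 VA=0x541C00491 (r,kernel):
  lvl0: tbl 0x28, slot 21 ⇒ 0x2A007 (P1/RW1/US1/PS0)
  lvl1: tbl 0x2A, slot 14 ⇒ 0x2C087 (P1/RW1/US1/PS1)
  ⇒ phys 0x2C491 (huge @L1)  [2 reads]
#1 VA=0x3000008D2 (w,kernel):
  lvl0: tbl 0x28, slot 12 ⇒ 0x2E087 (P1/RW1/US1/PS1)
  ⇒ phys 0x2E8D2 (huge @L0)  [1 reads]

Access #1 fault: NONE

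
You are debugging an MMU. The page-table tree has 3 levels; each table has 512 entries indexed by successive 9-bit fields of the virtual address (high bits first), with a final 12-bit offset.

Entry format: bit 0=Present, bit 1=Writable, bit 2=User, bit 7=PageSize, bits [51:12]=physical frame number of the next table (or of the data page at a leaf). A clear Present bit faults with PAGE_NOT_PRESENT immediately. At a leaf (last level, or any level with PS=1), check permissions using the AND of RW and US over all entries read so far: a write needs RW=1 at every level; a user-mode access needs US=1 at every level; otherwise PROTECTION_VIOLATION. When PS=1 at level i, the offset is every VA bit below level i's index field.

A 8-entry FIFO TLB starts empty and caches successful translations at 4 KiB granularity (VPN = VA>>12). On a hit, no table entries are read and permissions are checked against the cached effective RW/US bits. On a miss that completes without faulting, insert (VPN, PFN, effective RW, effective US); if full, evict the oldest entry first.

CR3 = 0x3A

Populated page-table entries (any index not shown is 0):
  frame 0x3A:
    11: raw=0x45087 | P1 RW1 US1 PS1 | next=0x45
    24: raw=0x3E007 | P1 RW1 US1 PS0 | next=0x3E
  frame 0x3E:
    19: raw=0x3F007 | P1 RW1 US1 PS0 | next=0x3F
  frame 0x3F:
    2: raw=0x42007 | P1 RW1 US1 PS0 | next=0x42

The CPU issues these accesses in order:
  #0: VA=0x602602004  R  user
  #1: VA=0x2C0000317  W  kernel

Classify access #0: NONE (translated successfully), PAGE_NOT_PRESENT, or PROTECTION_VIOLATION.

Per-access translation:
#0 VA=0x602602004 (r,user):
  L0: frame=0x3A idx=24 entry=0x3E007 [P=1 RW=1 US=1 PS=0]
  L1: frame=0x3E idx=19 entry=0x3F007 [P=1 RW=1 US=1 PS=0]
  L2: frame=0x3F idx=2 entry=0x42007 [P=1 RW=1 US=1 PS=0]
  ⇒ phys 0x42004  [3 reads]
#1 VA=0x2C0000317 (w,kernel):
  L0: frame=0x3A idx=11 entry=0x45087 [P=1 RW=1 US=1 PS=1]
  ⇒ phys 0x45317 (huge @L0)  [1 reads]

Access #0 fault: NONE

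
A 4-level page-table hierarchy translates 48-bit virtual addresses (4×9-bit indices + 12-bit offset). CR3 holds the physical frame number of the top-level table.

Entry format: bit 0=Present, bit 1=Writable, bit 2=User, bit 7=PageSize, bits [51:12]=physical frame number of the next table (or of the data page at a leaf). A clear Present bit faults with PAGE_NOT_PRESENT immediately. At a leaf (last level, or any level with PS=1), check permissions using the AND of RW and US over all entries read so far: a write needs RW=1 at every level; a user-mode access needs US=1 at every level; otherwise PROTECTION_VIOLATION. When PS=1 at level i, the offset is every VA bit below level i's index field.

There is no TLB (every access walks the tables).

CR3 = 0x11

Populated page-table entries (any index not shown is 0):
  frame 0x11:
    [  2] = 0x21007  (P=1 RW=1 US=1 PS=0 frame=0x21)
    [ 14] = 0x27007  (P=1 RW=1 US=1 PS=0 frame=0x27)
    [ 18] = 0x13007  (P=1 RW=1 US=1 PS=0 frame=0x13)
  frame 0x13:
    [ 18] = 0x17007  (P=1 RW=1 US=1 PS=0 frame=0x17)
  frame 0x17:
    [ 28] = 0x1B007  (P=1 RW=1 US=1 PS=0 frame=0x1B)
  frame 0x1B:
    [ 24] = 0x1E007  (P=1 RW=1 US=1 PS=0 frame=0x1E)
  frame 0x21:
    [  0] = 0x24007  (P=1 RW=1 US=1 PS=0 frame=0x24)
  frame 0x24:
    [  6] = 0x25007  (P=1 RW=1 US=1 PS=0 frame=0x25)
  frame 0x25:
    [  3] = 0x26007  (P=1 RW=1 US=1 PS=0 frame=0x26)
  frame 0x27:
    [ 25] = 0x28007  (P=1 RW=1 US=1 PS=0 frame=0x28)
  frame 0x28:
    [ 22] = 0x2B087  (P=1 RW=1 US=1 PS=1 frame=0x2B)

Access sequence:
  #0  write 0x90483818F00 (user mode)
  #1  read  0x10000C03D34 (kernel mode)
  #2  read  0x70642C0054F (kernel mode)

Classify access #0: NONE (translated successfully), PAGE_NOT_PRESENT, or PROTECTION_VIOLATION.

Per-access translation:
#0 VA=0x90483818F00 (w,user):
  L0: frame=0x11 idx=18 entry=0x13007 [P=1 RW=1 US=1 PS=0]
  L1: frame=0x13 idx=18 entry=0x17007 [P=1 RW=1 US=1 PS=0]
  L2: frame=0x17 idx=28 entry=0x1B007 [P=1 RW=1 US=1 PS=0]
  L3: frame=0x1B idx=24 entry=0x1E007 [P=1 RW=1 US=1 PS=0]
  → PA=0x1EF00  (4 entries read)
#1 VA=0x10000C03D34 (r,kernel):
  L0: frame=0x11 idx=2 entry=0x21007 [P=1 RW=1 US=1 PS=0]
  L1: frame=0x21 idx=0 entry=0x24007 [P=1 RW=1 US=1 PS=0]
  L2: frame=0x24 idx=6 entry=0x25007 [P=1 RW=1 US=1 PS=0]
  L3: frame=0x25 idx=3 entry=0x26007 [P=1 RW=1 US=1 PS=0]
  → PA=0x26D34  (4 entries read)
#2 VA=0x70642C0054F (r,kernel):
  L0: frame=0x11 idx=14 entry=0x27007 [P=1 RW=1 US=1 PS=0]
  L1: frame=0x27 idx=25 entry=0x28007 [P=1 RW=1 US=1 PS=0]
  L2: frame=0x28 idx=22 entry=0x2B087 [P=1 RW=1 US=1 PS=1]
  → PA=0x2B54F (huge @L2)  (3 entries read)

Access #0 fault: NONE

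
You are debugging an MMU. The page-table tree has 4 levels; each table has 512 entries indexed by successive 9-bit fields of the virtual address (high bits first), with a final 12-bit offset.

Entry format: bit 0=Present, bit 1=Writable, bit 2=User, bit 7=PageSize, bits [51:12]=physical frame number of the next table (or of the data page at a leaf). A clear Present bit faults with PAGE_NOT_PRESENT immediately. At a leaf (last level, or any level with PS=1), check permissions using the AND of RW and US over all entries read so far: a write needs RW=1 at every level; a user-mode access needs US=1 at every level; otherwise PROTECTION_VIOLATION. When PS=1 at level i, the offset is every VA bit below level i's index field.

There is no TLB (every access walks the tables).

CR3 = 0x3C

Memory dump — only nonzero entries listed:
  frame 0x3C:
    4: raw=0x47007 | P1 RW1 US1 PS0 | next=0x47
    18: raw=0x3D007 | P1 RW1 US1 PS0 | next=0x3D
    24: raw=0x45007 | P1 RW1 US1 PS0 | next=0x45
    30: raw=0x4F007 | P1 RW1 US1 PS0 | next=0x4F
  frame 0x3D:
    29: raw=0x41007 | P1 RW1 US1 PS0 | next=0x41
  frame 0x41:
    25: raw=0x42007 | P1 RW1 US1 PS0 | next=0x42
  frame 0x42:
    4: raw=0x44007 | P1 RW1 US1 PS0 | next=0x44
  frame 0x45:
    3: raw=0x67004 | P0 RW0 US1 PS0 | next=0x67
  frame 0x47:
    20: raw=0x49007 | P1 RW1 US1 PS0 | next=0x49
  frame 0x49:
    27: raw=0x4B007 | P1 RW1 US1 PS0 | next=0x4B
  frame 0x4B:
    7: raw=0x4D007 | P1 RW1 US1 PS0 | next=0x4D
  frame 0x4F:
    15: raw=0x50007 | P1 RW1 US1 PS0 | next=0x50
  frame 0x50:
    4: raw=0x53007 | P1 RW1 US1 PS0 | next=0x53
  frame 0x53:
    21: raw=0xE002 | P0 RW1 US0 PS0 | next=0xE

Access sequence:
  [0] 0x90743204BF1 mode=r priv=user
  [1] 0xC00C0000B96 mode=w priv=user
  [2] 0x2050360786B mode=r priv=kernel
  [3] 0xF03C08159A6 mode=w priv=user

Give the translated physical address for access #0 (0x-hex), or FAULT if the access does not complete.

Walk each access:
#0 VA=0x90743204BF1 (r,user):
  [0] read 0x3C idx=18: raw=0x3D007 flags P=1 W=1 U=1 S=0
  [1] read 0x3D idx=29: raw=0x41007 flags P=1 W=1 U=1 S=0
  [2] read 0x41 idx=25: raw=0x42007 flags P=1 W=1 U=1 S=0
  [3] read 0x42 idx=4: raw=0x44007 flags P=1 W=1 U=1 S=0
  ⇒ phys 0x44BF1  [4 reads]
#1 VA=0xC00C0000B96 (w,user):
  [0] read 0x3C idx=24: raw=0x45007 flags P=1 W=1 U=1 S=0
  [1] read 0x45 idx=3: raw=0x67004 flags P=0 W=0 U=1 S=0
  ⇒ fault: PAGE_NOT_PRESENT  — 2 lookups
#2 VA=0x2050360786B (r,kernel):
  [0] read 0x3C idx=4: raw=0x47007 flags P=1 W=1 U=1 S=0
  [1] read 0x47 idx=20: raw=0x49007 flags P=1 W=1 U=1 S=0
  [2] read 0x49 idx=27: raw=0x4B007 flags P=1 W=1 U=1 S=0
  [3] read 0x4B idx=7: raw=0x4D007 flags P=1 W=1 U=1 S=0
  ⇒ phys 0x4D86B  [4 reads]
#3 VA=0xF03C08159A6 (w,user):
  [0] read 0x3C idx=30: raw=0x4F007 flags P=1 W=1 U=1 S=0
  [1] read 0x4F idx=15: raw=0x50007 flags P=1 W=1 U=1 S=0
  [2] read 0x50 idx=4: raw=0x53007 flags P=1 W=1 U=1 S=0
  [3] read 0x53 idx=21: raw=0xE002 flags P=0 W=1 U=0 S=0
  ⇒ fault: PAGE_NOT_PRESENT  — 4 lookups

Access #0 PA: 0x44BF1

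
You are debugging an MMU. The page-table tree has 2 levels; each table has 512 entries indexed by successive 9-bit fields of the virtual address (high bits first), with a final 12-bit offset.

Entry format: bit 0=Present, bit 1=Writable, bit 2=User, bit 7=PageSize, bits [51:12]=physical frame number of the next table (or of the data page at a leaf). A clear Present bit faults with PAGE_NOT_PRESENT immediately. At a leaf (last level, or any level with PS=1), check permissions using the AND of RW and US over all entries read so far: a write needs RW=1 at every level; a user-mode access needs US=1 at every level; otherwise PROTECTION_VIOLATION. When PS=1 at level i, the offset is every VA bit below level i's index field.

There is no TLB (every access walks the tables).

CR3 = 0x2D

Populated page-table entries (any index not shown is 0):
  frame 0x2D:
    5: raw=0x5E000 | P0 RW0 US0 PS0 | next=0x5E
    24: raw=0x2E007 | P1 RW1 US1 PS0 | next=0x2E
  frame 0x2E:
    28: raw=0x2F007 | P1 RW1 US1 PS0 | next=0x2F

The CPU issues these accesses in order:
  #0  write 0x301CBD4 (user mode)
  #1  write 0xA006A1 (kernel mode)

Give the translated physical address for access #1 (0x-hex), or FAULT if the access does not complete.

Per-access translation:
#0 VA=0x301CBD4 (w,user):
  lvl0: tbl 0x2D, slot 24 ⇒ 0x2E007 (P1/RW1/US1/PS0)
  lvl1: tbl 0x2E, slot 28 ⇒ 0x2F007 (P1/RW1/US1/PS0)
  ⇒ phys 0x2FBD4  [2 reads]
#1 VA=0xA006A1 (w,kernel):
  lvl0: tbl 0x2D, slot 5 ⇒ 0x5E000 (P0/RW0/US0/PS0)
  ✗ PAGE_NOT_PRESENT  [1 reads]

Access #1 PA: FAULT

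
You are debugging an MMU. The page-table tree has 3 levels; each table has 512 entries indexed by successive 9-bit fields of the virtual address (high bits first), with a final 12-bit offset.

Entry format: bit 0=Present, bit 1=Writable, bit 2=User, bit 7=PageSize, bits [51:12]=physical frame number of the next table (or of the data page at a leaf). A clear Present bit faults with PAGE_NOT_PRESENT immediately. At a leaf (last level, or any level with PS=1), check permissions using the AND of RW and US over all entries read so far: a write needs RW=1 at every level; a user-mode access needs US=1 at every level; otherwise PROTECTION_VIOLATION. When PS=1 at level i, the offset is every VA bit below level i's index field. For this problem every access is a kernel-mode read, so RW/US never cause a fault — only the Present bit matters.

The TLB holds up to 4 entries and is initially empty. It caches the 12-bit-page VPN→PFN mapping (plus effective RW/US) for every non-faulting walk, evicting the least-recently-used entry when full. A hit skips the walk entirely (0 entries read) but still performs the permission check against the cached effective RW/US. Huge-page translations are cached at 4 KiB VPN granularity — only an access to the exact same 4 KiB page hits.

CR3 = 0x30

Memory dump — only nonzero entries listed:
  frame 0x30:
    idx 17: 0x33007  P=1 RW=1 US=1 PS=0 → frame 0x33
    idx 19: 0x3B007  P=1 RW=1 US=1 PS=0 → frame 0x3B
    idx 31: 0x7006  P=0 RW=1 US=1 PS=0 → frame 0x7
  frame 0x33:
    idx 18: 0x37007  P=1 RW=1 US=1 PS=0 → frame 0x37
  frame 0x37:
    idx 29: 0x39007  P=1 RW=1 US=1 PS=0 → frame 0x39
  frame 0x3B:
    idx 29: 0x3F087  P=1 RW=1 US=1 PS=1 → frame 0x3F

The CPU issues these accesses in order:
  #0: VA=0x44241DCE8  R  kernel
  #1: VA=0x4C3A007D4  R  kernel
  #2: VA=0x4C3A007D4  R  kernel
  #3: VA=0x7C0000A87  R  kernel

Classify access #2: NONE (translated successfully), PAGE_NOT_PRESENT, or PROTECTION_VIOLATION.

Per-access translation:
#0 VA=0x44241DCE8 (r,kernel):
  L0: frame=0x30 idx=17 entry=0x33007 [P=1 RW=1 US=1 PS=0]
  L1: frame=0x33 idx=18 entry=0x37007 [P=1 RW=1 US=1 PS=0]
  L2: frame=0x37 idx=29 entry=0x39007 [P=1 RW=1 US=1 PS=0]
  ⇒ phys 0x39CE8  [3 reads]
#1 VA=0x4C3A007D4 (r,kernel):
  L0: frame=0x30 idx=19 entry=0x3B007 [P=1 RW=1 US=1 PS=0]
  L1: frame=0x3B idx=29 entry=0x3F087 [P=1 RW=1 US=1 PS=1]
  ⇒ phys 0x3F7D4 (huge @L1)  [2 reads]
#2 VA=0x4C3A007D4 (r,kernel):
  TLB hit vpn=0x4C3A00 → PA=0x3F7D4
#3 VA=0x7C0000A87 (r,kernel):
  L0: frame=0x30 idx=31 entry=0x7006 [P=0 RW=1 US=1 PS=0]
  ✗ PAGE_NOT_PRESENT  [1 reads]

Access #2 fault: NONE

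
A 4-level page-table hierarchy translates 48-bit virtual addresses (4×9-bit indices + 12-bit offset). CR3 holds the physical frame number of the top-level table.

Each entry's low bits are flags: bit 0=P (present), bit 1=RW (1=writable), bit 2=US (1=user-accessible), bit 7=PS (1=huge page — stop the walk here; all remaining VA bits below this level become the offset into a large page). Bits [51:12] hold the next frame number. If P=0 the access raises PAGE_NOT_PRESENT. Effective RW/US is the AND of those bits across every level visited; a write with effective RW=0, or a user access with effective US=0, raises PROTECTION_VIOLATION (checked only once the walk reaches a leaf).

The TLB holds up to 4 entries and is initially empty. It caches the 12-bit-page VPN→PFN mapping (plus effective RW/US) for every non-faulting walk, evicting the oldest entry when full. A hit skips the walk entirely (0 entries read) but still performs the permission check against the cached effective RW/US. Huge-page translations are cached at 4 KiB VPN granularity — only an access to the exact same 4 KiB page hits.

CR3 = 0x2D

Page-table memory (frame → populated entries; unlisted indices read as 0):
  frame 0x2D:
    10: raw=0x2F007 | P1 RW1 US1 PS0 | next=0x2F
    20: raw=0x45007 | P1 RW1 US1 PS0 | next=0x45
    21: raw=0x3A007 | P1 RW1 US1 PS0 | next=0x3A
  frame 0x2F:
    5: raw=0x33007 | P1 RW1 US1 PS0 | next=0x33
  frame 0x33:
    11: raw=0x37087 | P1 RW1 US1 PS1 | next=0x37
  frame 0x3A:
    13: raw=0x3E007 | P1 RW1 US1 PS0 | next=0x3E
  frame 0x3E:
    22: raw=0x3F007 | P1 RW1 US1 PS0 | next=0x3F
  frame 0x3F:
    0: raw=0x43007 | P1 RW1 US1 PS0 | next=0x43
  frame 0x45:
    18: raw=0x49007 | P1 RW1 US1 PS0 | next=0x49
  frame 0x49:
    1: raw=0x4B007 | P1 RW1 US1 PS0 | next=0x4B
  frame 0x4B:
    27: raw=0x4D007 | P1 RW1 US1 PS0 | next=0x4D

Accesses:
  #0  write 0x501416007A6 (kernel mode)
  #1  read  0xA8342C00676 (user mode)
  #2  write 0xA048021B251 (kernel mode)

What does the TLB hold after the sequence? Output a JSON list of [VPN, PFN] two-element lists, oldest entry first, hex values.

Per-access translation:
#0 VA=0x501416007A6 (w,kernel):
  lvl0: tbl 0x2D, slot 10 ⇒ 0x2F007 (P1/RW1/US1/PS0)
  lvl1: tbl 0x2F, slot 5 ⇒ 0x33007 (P1/RW1/US1/PS0)
  lvl2: tbl 0x33, slot 11 ⇒ 0x37087 (P1/RW1/US1/PS1)
  → PA=0x377A6 (huge @L2)  (3 entries read)
#1 VA=0xA8342C00676 (r,user):
  lvl0: tbl 0x2D, slot 21 ⇒ 0x3A007 (P1/RW1/US1/PS0)
  lvl1: tbl 0x3A, slot 13 ⇒ 0x3E007 (P1/RW1/US1/PS0)
  lvl2: tbl 0x3E, slot 22 ⇒ 0x3F007 (P1/RW1/US1/PS0)
  lvl3: tbl 0x3F, slot 0 ⇒ 0x43007 (P1/RW1/US1/PS0)
  → PA=0x43676  (4 entries read)
#2 VA=0xA048021B251 (w,kernel):
  lvl0: tbl 0x2D, slot 20 ⇒ 0x45007 (P1/RW1/US1/PS0)
  lvl1: tbl 0x45, slot 18 ⇒ 0x49007 (P1/RW1/US1/PS0)
  lvl2: tbl 0x49, slot 1 ⇒ 0x4B007 (P1/RW1/US1/PS0)
  lvl3: tbl 0x4B, slot 27 ⇒ 0x4D007 (P1/RW1/US1/PS0)
  → PA=0x4D251  (4 entries read)

TLB: [["0x50141600", "0x37"], ["0xA8342C00", "0x43"], ["0xA048021B", "0x4D"]]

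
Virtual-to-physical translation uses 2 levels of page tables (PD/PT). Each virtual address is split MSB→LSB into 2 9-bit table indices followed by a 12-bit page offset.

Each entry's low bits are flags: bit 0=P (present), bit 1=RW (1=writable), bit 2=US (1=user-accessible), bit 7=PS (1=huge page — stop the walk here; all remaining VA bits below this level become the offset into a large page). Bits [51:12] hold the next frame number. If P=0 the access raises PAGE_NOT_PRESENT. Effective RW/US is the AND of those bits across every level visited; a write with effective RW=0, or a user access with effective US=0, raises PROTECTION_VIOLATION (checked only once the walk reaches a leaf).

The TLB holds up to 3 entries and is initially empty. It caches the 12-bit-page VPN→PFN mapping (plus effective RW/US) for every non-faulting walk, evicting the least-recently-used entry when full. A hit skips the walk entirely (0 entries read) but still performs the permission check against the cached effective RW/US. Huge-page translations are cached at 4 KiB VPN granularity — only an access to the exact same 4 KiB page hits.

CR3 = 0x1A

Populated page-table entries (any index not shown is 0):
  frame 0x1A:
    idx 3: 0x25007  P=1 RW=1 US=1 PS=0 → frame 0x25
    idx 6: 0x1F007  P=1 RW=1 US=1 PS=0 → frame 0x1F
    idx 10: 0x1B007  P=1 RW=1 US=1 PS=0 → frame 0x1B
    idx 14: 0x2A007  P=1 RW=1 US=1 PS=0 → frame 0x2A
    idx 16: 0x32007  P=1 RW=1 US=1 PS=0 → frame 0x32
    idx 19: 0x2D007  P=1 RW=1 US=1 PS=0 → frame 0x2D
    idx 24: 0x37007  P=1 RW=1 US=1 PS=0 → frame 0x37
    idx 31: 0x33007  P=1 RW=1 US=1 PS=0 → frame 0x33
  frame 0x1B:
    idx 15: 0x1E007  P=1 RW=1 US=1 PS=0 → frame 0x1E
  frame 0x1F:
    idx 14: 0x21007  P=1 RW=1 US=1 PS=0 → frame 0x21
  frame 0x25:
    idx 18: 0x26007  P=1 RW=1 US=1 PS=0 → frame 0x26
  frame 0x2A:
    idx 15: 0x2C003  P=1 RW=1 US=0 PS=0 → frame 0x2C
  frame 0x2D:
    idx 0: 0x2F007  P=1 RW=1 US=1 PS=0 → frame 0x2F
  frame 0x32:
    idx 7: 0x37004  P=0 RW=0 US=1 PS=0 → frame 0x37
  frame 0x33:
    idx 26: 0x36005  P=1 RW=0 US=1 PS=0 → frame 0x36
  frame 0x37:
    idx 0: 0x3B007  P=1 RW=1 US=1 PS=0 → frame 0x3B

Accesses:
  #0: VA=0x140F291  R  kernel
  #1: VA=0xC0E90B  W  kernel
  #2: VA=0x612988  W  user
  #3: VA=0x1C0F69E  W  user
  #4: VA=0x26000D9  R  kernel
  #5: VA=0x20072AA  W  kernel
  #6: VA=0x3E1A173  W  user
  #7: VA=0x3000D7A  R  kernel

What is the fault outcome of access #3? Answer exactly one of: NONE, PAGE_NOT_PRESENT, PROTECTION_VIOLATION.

Trace:
#0 VA=0x140F291 (r,kernel):
  L0 @0x1A[10] → 0x1B007  P=1,RW=1,US=1,PS=0
  L1 @0x1B[15] → 0x1E007  P=1,RW=1,US=1,PS=0
  ⇒ phys 0x1E291  [2 reads]
#1 VA=0xC0E90B (w,kernel):
  L0 @0x1A[6] → 0x1F007  P=1,RW=1,US=1,PS=0
  L1 @0x1F[14] → 0x21007  P=1,RW=1,US=1,PS=0
  ⇒ phys 0x2190B  [2 reads]
#2 VA=0x612988 (w,user):
  L0 @0x1A[3] → 0x25007  P=1,RW=1,US=1,PS=0
  L1 @0x25[18] → 0x26007  P=1,RW=1,US=1,PS=0
  ⇒ phys 0x26988  [2 reads]
#3 VA=0x1C0F69E (w,user):
  L0 @0x1A[14] → 0x2A007  P=1,RW=1,US=1,PS=0
  L1 @0x2A[15] → 0x2C003  P=1,RW=1,US=0,PS=0
  ✗ PROTECTION_VIOLATION  [2 reads]
#4 VA=0x26000D9 (r,kernel):
  L0 @0x1A[19] → 0x2D007  P=1,RW=1,US=1,PS=0
  L1 @0x2D[0] → 0x2F007  P=1,RW=1,US=1,PS=0
  ⇒ phys 0x2F0D9  [2 reads]
#5 VA=0x20072AA (w,kernel):
  L0 @0x1A[16] → 0x32007  P=1,RW=1,US=1,PS=0
  L1 @0x32[7] → 0x37004  P=0,RW=0,US=1,PS=0
  ✗ PAGE_NOT_PRESENT  [2 reads]
#6 VA=0x3E1A173 (w,user):
  L0 @0x1A[31] → 0x33007  P=1,RW=1,US=1,PS=0
  L1 @0x33[26] → 0x36005  P=1,RW=0,US=1,PS=0
  ✗ PROTECTION_VIOLATION  [2 reads]
#7 VA=0x3000D7A (r,kernel):
  L0 @0x1A[24] → 0x37007  P=1,RW=1,US=1,PS=0
  L1 @0x37[0] → 0x3B007  P=1,RW=1,US=1,PS=0
  ⇒ phys 0x3BD7A  [2 reads]

Access #3 fault: PROTECTION_VIOLATION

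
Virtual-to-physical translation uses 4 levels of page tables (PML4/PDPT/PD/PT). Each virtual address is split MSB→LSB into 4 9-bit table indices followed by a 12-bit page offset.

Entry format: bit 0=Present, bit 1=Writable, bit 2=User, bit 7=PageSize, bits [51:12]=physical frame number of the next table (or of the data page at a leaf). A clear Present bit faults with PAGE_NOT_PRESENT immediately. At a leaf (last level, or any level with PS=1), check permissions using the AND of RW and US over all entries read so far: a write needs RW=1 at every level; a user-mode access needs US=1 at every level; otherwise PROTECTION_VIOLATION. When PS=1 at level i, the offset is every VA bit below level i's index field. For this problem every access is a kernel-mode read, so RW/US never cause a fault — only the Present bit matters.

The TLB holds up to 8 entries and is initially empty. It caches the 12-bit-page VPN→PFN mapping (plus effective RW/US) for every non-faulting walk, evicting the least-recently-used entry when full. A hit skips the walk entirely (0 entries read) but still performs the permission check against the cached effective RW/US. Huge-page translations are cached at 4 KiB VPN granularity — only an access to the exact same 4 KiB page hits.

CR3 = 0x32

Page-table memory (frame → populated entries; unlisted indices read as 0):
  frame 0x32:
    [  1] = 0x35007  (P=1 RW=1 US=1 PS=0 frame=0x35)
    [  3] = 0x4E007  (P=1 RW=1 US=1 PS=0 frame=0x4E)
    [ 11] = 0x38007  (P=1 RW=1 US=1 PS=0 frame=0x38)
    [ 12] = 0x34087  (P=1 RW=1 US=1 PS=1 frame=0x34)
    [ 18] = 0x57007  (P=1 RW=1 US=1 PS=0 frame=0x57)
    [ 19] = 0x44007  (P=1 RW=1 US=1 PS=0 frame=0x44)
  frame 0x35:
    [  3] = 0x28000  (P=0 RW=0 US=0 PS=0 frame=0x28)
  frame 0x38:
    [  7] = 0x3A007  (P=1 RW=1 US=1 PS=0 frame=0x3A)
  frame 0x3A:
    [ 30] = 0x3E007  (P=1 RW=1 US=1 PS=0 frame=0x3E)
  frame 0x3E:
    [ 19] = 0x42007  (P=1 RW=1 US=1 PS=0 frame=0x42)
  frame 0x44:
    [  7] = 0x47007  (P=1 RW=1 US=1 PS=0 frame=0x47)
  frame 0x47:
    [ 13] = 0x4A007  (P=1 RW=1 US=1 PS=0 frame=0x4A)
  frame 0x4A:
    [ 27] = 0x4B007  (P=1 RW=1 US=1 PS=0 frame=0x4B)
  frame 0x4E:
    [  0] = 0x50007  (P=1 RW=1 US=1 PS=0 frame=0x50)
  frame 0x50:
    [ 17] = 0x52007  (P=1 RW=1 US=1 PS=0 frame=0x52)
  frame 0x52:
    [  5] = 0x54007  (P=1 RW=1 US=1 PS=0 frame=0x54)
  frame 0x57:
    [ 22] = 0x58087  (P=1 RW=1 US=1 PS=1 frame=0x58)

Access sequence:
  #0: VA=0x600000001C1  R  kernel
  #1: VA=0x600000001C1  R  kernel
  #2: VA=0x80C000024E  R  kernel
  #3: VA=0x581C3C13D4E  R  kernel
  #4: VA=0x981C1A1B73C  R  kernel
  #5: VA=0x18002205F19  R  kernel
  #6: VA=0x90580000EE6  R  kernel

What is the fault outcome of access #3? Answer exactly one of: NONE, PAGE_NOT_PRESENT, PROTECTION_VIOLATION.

Per-access translation:
#0 VA=0x600000001C1 (r,kernel):
  [0] read 0x32 idx=12: raw=0x34087 flags P=1 W=1 U=1 S=1
  ⇒ phys 0x341C1 (huge @L0)  [1 reads]
#1 VA=0x600000001C1 (r,kernel):
  TLB hit vpn=0x60000000 → PA=0x341C1
#2 VA=0x80C000024E (r,kernel):
  [0] read 0x32 idx=1: raw=0x35007 flags P=1 W=1 U=1 S=0
  [1] read 0x35 idx=3: raw=0x28000 flags P=0 W=0 U=0 S=0
  ✗ PAGE_NOT_PRESENT  [2 reads]
#3 VA=0x581C3C13D4E (r,kernel):
  [0] read 0x32 idx=11: raw=0x38007 flags P=1 W=1 U=1 S=0
  [1] read 0x38 idx=7: raw=0x3A007 flags P=1 W=1 U=1 S=0
  [2] read 0x3A idx=30: raw=0x3E007 flags P=1 W=1 U=1 S=0
  [3] read 0x3E idx=19: raw=0x42007 flags P=1 W=1 U=1 S=0
  ⇒ phys 0x42D4E  [4 reads]
#4 VA=0x981C1A1B73C (r,kernel):
  [0] read 0x32 idx=19: raw=0x44007 flags P=1 W=1 U=1 S=0
  [1] read 0x44 idx=7: raw=0x47007 flags P=1 W=1 U=1 S=0
  [2] read 0x47 idx=13: raw=0x4A007 flags P=1 W=1 U=1 S=0
  [3] read 0x4A idx=27: raw=0x4B007 flags P=1 W=1 U=1 S=0
  ⇒ phys 0x4B73C  [4 reads]
#5 VA=0x18002205F19 (r,kernel):
  [0] read 0x32 idx=3: raw=0x4E007 flags P=1 W=1 U=1 S=0
  [1] read 0x4E idx=0: raw=0x50007 flags P=1 W=1 U=1 S=0
  [2] read 0x50 idx=17: raw=0x52007 flags P=1 W=1 U=1 S=0
  [3] read 0x52 idx=5: raw=0x54007 flags P=1 W=1 U=1 S=0
  ⇒ phys 0x54F19  [4 reads]
#6 VA=0x90580000EE6 (r,kernel):
  [0] read 0x32 idx=18: raw=0x57007 flags P=1 W=1 U=1 S=0
  [1] read 0x57 idx=22: raw=0x58087 flags P=1 W=1 U=1 S=1
  ⇒ phys 0x58EE6 (huge @L1)  [2 reads]

Access #3 fault: NONE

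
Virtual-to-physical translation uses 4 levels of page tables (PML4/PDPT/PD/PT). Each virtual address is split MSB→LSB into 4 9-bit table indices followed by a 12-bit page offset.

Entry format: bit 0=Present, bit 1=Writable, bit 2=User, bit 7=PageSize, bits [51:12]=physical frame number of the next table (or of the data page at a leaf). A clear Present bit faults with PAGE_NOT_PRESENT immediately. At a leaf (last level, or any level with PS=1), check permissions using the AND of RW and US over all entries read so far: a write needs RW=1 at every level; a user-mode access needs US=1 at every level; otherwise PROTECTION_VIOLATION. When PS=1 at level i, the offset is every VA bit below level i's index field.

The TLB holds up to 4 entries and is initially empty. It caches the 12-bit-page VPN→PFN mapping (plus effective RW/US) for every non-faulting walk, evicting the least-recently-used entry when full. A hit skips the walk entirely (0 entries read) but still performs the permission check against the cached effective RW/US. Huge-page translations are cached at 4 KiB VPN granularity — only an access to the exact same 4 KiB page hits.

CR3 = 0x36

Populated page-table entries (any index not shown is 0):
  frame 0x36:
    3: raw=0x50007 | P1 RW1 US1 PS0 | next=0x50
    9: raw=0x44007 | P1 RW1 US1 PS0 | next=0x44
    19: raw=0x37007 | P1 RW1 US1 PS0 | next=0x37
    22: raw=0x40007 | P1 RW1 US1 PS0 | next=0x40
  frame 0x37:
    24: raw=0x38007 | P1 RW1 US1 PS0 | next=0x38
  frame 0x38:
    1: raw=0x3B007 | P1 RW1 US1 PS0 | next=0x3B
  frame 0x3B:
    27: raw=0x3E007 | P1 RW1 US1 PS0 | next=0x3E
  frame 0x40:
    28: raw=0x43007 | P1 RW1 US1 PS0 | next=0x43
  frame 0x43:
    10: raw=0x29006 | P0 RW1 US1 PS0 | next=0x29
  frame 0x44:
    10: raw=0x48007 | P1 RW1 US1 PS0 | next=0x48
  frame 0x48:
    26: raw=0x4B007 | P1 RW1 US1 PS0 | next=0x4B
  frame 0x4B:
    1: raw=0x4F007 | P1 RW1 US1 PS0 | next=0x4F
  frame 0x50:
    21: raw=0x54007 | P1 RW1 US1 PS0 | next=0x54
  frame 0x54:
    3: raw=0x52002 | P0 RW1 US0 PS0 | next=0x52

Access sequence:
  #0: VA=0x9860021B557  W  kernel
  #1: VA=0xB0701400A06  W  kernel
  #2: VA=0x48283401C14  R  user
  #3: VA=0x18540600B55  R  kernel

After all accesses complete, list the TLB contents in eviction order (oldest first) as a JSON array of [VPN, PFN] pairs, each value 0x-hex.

Walk each access:
#0 VA=0x9860021B557 (w,kernel):
  L0: frame=0x36 idx=19 entry=0x37007 [P=1 RW=1 US=1 PS=0]
  L1: frame=0x37 idx=24 entry=0x38007 [P=1 RW=1 US=1 PS=0]
  L2: frame=0x38 idx=1 entry=0x3B007 [P=1 RW=1 US=1 PS=0]
  L3: frame=0x3B idx=27 entry=0x3E007 [P=1 RW=1 US=1 PS=0]
  → PA=0x3E557  (4 entries read)
#1 VA=0xB0701400A06 (w,kernel):
  L0: frame=0x36 idx=22 entry=0x40007 [P=1 RW=1 US=1 PS=0]
  L1: frame=0x40 idx=28 entry=0x43007 [P=1 RW=1 US=1 PS=0]
  L2: frame=0x43 idx=10 entry=0x29006 [P=0 RW=1 US=1 PS=0]
  ✗ PAGE_NOT_PRESENT  [3 reads]
#2 VA=0x48283401C14 (r,user):
  L0: frame=0x36 idx=9 entry=0x44007 [P=1 RW=1 US=1 PS=0]
  L1: frame=0x44 idx=10 entry=0x48007 [P=1 RW=1 US=1 PS=0]
  L2: frame=0x48 idx=26 entry=0x4B007 [P=1 RW=1 US=1 PS=0]
  L3: frame=0x4B idx=1 entry=0x4F007 [P=1 RW=1 US=1 PS=0]
  → PA=0x4FC14  (4 entries read)
#3 VA=0x18540600B55 (r,kernel):
  L0: frame=0x36 idx=3 entry=0x50007 [P=1 RW=1 US=1 PS=0]
  L1: frame=0x50 idx=21 entry=0x54007 [P=1 RW=1 US=1 PS=0]
  L2: frame=0x54 idx=3 entry=0x52002 [P=0 RW=1 US=0 PS=0]
  ✗ PAGE_NOT_PRESENT  [3 reads]

TLB: [["0x9860021B", "0x3E"], ["0x48283401", "0x4F"]]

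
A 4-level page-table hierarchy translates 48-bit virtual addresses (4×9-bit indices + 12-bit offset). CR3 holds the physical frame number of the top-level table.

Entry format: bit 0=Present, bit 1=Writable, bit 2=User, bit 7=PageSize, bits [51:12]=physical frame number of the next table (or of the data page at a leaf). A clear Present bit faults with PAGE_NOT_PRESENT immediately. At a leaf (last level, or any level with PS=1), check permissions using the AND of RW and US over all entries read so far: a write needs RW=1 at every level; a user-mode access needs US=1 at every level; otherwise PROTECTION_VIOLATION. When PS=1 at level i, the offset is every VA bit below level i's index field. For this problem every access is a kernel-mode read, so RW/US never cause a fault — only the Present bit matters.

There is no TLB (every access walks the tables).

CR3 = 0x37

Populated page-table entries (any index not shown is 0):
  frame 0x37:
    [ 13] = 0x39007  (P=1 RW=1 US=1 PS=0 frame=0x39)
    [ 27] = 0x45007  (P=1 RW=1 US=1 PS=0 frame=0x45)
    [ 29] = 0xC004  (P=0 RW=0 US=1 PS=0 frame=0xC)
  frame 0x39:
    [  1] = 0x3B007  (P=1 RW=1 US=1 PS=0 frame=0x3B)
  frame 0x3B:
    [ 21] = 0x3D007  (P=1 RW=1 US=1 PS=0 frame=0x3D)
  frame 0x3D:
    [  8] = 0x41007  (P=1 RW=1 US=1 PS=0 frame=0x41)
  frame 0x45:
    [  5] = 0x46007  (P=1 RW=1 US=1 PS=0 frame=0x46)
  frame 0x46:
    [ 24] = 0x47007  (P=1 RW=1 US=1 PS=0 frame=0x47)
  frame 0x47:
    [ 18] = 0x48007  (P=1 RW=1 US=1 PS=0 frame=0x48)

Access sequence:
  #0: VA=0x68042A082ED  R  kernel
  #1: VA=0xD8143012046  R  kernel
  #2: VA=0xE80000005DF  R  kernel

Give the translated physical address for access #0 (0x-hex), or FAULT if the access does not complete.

Per-access translation:
#0 VA=0x68042A082ED (r,kernel):
  lvl0: tbl 0x37, slot 13 ⇒ 0x39007 (P1/RW1/US1/PS0)
  lvl1: tbl 0x39, slot 1 ⇒ 0x3B007 (P1/RW1/US1/PS0)
  lvl2: tbl 0x3B, slot 21 ⇒ 0x3D007 (P1/RW1/US1/PS0)
  lvl3: tbl 0x3D, slot 8 ⇒ 0x41007 (P1/RW1/US1/PS0)
  ✓ 0x412ED  — 4 lookups
#1 VA=0xD8143012046 (r,kernel):
  lvl0: tbl 0x37, slot 27 ⇒ 0x45007 (P1/RW1/US1/PS0)
  lvl1: tbl 0x45, slot 5 ⇒ 0x46007 (P1/RW1/US1/PS0)
  lvl2: tbl 0x46, slot 24 ⇒ 0x47007 (P1/RW1/US1/PS0)
  lvl3: tbl 0x47, slot 18 ⇒ 0x48007 (P1/RW1/US1/PS0)
  ✓ 0x48046  — 4 lookups
#2 VA=0xE80000005DF (r,kernel):
  lvl0: tbl 0x37, slot 29 ⇒ 0xC004 (P0/RW0/US1/PS0)
  ⇒ fault: PAGE_NOT_PRESENT  — 1 lookups

Access #0 PA: 0x412ED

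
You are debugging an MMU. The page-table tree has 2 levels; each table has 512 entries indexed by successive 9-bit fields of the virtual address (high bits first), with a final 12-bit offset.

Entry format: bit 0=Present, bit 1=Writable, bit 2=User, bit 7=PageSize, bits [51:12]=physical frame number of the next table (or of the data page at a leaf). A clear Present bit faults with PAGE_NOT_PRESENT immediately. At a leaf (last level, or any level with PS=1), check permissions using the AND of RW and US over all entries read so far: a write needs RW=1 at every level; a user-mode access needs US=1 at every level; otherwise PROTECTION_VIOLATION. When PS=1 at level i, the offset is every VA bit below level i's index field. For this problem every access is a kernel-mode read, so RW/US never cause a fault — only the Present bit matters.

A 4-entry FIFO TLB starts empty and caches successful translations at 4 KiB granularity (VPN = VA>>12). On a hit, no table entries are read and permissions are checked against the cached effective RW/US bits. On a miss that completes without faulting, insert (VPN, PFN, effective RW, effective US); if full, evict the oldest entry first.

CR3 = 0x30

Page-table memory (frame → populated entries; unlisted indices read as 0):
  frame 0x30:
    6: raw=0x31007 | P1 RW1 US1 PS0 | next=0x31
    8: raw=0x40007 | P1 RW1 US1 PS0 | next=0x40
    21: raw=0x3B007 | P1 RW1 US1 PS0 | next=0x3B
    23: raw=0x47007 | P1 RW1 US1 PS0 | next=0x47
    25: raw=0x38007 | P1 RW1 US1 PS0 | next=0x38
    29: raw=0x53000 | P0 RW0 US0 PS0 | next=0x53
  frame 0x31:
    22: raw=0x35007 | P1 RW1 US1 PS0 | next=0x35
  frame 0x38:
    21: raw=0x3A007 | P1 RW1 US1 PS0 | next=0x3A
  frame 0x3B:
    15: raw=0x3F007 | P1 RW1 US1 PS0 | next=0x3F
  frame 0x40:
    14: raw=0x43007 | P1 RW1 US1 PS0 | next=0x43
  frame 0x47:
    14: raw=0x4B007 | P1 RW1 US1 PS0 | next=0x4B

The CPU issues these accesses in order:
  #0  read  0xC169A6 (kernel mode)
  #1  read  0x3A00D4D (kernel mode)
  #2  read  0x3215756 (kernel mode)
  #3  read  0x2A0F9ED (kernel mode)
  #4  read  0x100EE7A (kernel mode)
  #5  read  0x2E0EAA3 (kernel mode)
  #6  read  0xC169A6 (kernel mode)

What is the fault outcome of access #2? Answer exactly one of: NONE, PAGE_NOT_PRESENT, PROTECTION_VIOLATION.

Trace:
#0 VA=0xC169A6 (r,kernel):
  L0 @0x30[6] → 0x31007  P=1,RW=1,US=1,PS=0
  L1 @0x31[22] → 0x35007  P=1,RW=1,US=1,PS=0
  → PA=0x359A6  (2 entries read)
#1 VA=0x3A00D4D (r,kernel):
  L0 @0x30[29] → 0x53000  P=0,RW=0,US=0,PS=0
  ⇒ fault: PAGE_NOT_PRESENT  — 1 lookups
#2 VA=0x3215756 (r,kernel):
  L0 @0x30[25] → 0x38007  P=1,RW=1,US=1,PS=0
  L1 @0x38[21] → 0x3A007  P=1,RW=1,US=1,PS=0
  → PA=0x3A756  (2 entries read)
#3 VA=0x2A0F9ED (r,kernel):
  L0 @0x30[21] → 0x3B007  P=1,RW=1,US=1,PS=0
  L1 @0x3B[15] → 0x3F007  P=1,RW=1,US=1,PS=0
  → PA=0x3F9ED  (2 entries read)
#4 VA=0x100EE7A (r,kernel):
  L0 @0x30[8] → 0x40007  P=1,RW=1,US=1,PS=0
  L1 @0x40[14] → 0x43007  P=1,RW=1,US=1,PS=0
  → PA=0x43E7A  (2 entries read)
#5 VA=0x2E0EAA3 (r,kernel):
  L0 @0x30[23] → 0x47007  P=1,RW=1,US=1,PS=0
  L1 @0x47[14] → 0x4B007  P=1,RW=1,US=1,PS=0
  → PA=0x4BAA3  (2 entries read)
#6 VA=0xC169A6 (r,kernel):
  L0 @0x30[6] → 0x31007  P=1,RW=1,US=1,PS=0
  L1 @0x31[22] → 0x35007  P=1,RW=1,US=1,PS=0
  → PA=0x359A6  (2 entries read)

Access #2 fault: NONE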